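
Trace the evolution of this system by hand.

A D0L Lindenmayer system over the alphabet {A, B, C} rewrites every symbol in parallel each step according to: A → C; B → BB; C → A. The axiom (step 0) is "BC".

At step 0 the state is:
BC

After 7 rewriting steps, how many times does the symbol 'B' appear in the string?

128

k=0  BC
k=1  BBA
k=2  BBBBC
k=3  BBBBBBBBA
k=4  BBBBBBBBBBBBBBBBC
k=5  BBBBBBBBBBBBBBBBBBBBBBBBBBBBBBBBA
k=6  BBBBBBBBBBBBBBBBBBBBBBBBBBBBBBBBBBBBBBBBBBBBBBBBBBBBBBBBBBBBBBBBC
k=7  BBBBBBBBBBBBBBBBBBBBBBBBBBBBBBBBBBBBBBBBBBBBBBBBBBBBBBBBBB…BBBBBBBBBBBBBBBBBBBBBBBBBBBBBBBBBBBBBBBBBBBBBBBBBBBBBBBBBA  (len 129)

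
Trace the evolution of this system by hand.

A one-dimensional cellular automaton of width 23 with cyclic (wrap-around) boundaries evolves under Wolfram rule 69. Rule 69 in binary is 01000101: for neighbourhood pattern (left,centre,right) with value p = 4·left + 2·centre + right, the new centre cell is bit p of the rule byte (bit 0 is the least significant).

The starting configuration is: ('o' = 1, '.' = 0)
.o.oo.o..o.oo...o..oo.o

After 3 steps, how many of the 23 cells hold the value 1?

10

step 0: .o.oo.o..o.oo...o..oo.o
step 1: .o..o.o..o..o.o.o...o.o
step 2: .o..o.o..o..o.o.o.o.o.o
step 3: .o..o.o..o..o.o.o.o.o.o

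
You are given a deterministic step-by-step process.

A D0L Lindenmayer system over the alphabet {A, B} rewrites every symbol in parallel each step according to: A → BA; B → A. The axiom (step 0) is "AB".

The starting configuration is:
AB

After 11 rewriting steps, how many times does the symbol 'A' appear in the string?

233

k=0  AB
k=1  BAA
k=2  ABABA
k=3  BAABAABA
k=4  ABABAABABAABA
k=5  BAABAABABAABAABABAABA
k=6  ABABAABABAABAABABAABABAABAABABAABA
k=7  BAABAABABAABAABABAABABAABAABABAABAABABAABABAABAABABAABA
k=8  ABABAABABAABAABABAABABAABAABABAABAABABAABABAABAABABAABABAABAABABAABAABABAABABAABAABABAABA
k=9  BAABAABABAABAABABAABABAABAABABAABAABABAABABAABAABABAABABAA…ABAABABAABABAABAABABAABABAABAABABAABAABABAABABAABAABABAABA  (len 144)
k=10  ABABAABABAABAABABAABABAABAABABAABAABABAABABAABAABABAABABAA…ABAABABAABABAABAABABAABABAABAABABAABAABABAABABAABAABABAABA  (len 233)
k=11  BAABAABABAABAABABAABABAABAABABAABAABABAABABAABAABABAABABAA…ABAABABAABABAABAABABAABABAABAABABAABAABABAABABAABAABABAABA  (len 377)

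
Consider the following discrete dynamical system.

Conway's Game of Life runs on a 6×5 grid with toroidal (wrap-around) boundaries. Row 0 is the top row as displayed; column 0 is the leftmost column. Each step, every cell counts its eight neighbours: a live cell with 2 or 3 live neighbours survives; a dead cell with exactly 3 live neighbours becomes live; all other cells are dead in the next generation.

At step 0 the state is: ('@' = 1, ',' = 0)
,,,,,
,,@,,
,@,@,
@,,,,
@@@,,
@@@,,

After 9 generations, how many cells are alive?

20

t=0: ,,,,,
,,@,,
,@,@,
@,,,,
@@@,,
@@@,,
t=1: ,,@,,
,,@,,
,@@,,
@,,,@
,,@,@
@,@,,
t=2: ,,@@,
,,@@,
@@@@,
@,@,@
,,,,@
,,@,,
t=3: ,@,,,
,,,,,
@,,,,
,,@,,
@@,,@
,,@,,
t=4: ,,,,,
,,,,,
,,,,,
,,,,@
@@@@,
,,@,,
t=5: ,,,,,
,,,,,
,,,,,
@@@@@
@@@@@
,,@@,
t=6: ,,,,,
,,,,,
@@@@@
,,,,,
,,,,,
@,,,,
t=7: ,,,,,
@@@@@
@@@@@
@@@@@
,,,,,
,,,,,
t=8: @@@@@
,,,,,
,,,,,
,,,,,
@@@@@
,,,,,
t=9: @@@@@
@@@@@
,,,,,
@@@@@
@@@@@
,,,,,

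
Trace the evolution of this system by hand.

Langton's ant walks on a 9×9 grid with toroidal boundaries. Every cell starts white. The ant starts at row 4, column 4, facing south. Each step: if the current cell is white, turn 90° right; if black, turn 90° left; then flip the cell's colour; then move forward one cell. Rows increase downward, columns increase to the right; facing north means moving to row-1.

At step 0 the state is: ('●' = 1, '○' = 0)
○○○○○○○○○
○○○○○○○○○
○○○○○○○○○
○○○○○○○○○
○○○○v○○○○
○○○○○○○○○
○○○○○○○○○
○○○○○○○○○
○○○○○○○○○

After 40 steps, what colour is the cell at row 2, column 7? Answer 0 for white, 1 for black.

step 0: ○○○○○○○○○
○○○○○○○○○
○○○○○○○○○
○○○○○○○○○
○○○○v○○○○
○○○○○○○○○
○○○○○○○○○
○○○○○○○○○
○○○○○○○○○
step 1: ○○○○○○○○○
○○○○○○○○○
○○○○○○○○○
○○○○○○○○○
○○○<●○○○○
○○○○○○○○○
○○○○○○○○○
○○○○○○○○○
○○○○○○○○○
step 2: ○○○○○○○○○
○○○○○○○○○
○○○○○○○○○
○○○^○○○○○
○○○●●○○○○
○○○○○○○○○
○○○○○○○○○
○○○○○○○○○
○○○○○○○○○
step 3: ○○○○○○○○○
○○○○○○○○○
○○○○○○○○○
○○○●>○○○○
○○○●●○○○○
○○○○○○○○○
○○○○○○○○○
○○○○○○○○○
○○○○○○○○○
step 4: ○○○○○○○○○
○○○○○○○○○
○○○○○○○○○
○○○●●○○○○
○○○●v○○○○
○○○○○○○○○
○○○○○○○○○
○○○○○○○○○
○○○○○○○○○
step 5: ○○○○○○○○○
○○○○○○○○○
○○○○○○○○○
○○○●●○○○○
○○○●○>○○○
○○○○○○○○○
○○○○○○○○○
○○○○○○○○○
○○○○○○○○○
step 6: ○○○○○○○○○
○○○○○○○○○
○○○○○○○○○
○○○●●○○○○
○○○●○●○○○
○○○○○v○○○
○○○○○○○○○
○○○○○○○○○
○○○○○○○○○
step 7: ○○○○○○○○○
○○○○○○○○○
○○○○○○○○○
○○○●●○○○○
○○○●○●○○○
○○○○<●○○○
○○○○○○○○○
○○○○○○○○○
○○○○○○○○○
step 8: ○○○○○○○○○
○○○○○○○○○
○○○○○○○○○
○○○●●○○○○
○○○●^●○○○
○○○○●●○○○
○○○○○○○○○
○○○○○○○○○
○○○○○○○○○
step 9: ○○○○○○○○○
○○○○○○○○○
○○○○○○○○○
○○○●●○○○○
○○○●●>○○○
○○○○●●○○○
○○○○○○○○○
○○○○○○○○○
○○○○○○○○○
step 10: ○○○○○○○○○
○○○○○○○○○
○○○○○○○○○
○○○●●^○○○
○○○●●○○○○
○○○○●●○○○
○○○○○○○○○
○○○○○○○○○
○○○○○○○○○
step 11: ○○○○○○○○○
○○○○○○○○○
○○○○○○○○○
○○○●●●>○○
○○○●●○○○○
○○○○●●○○○
○○○○○○○○○
○○○○○○○○○
○○○○○○○○○
step 12: ○○○○○○○○○
○○○○○○○○○
○○○○○○○○○
○○○●●●●○○
○○○●●○v○○
○○○○●●○○○
○○○○○○○○○
○○○○○○○○○
○○○○○○○○○
step 13: ○○○○○○○○○
○○○○○○○○○
○○○○○○○○○
○○○●●●●○○
○○○●●<●○○
○○○○●●○○○
○○○○○○○○○
○○○○○○○○○
○○○○○○○○○
step 14: ○○○○○○○○○
○○○○○○○○○
○○○○○○○○○
○○○●●^●○○
○○○●●●●○○
○○○○●●○○○
○○○○○○○○○
○○○○○○○○○
○○○○○○○○○
step 15: ○○○○○○○○○
○○○○○○○○○
○○○○○○○○○
○○○●<○●○○
○○○●●●●○○
○○○○●●○○○
○○○○○○○○○
○○○○○○○○○
○○○○○○○○○
step 16: ○○○○○○○○○
○○○○○○○○○
○○○○○○○○○
○○○●○○●○○
○○○●v●●○○
○○○○●●○○○
○○○○○○○○○
○○○○○○○○○
○○○○○○○○○
step 17: ○○○○○○○○○
○○○○○○○○○
○○○○○○○○○
○○○●○○●○○
○○○●○>●○○
○○○○●●○○○
○○○○○○○○○
○○○○○○○○○
○○○○○○○○○
step 18: ○○○○○○○○○
○○○○○○○○○
○○○○○○○○○
○○○●○^●○○
○○○●○○●○○
○○○○●●○○○
○○○○○○○○○
○○○○○○○○○
○○○○○○○○○
step 19: ○○○○○○○○○
○○○○○○○○○
○○○○○○○○○
○○○●○●>○○
○○○●○○●○○
○○○○●●○○○
○○○○○○○○○
○○○○○○○○○
○○○○○○○○○
step 20: ○○○○○○○○○
○○○○○○○○○
○○○○○○^○○
○○○●○●○○○
○○○●○○●○○
○○○○●●○○○
○○○○○○○○○
○○○○○○○○○
○○○○○○○○○
step 21: ○○○○○○○○○
○○○○○○○○○
○○○○○○●>○
○○○●○●○○○
○○○●○○●○○
○○○○●●○○○
○○○○○○○○○
○○○○○○○○○
○○○○○○○○○
step 22: ○○○○○○○○○
○○○○○○○○○
○○○○○○●●○
○○○●○●○v○
○○○●○○●○○
○○○○●●○○○
○○○○○○○○○
○○○○○○○○○
○○○○○○○○○
step 23: ○○○○○○○○○
○○○○○○○○○
○○○○○○●●○
○○○●○●<●○
○○○●○○●○○
○○○○●●○○○
○○○○○○○○○
○○○○○○○○○
○○○○○○○○○
step 24: ○○○○○○○○○
○○○○○○○○○
○○○○○○^●○
○○○●○●●●○
○○○●○○●○○
○○○○●●○○○
○○○○○○○○○
○○○○○○○○○
○○○○○○○○○
step 25: ○○○○○○○○○
○○○○○○○○○
○○○○○<○●○
○○○●○●●●○
○○○●○○●○○
○○○○●●○○○
○○○○○○○○○
○○○○○○○○○
○○○○○○○○○
step 26: ○○○○○○○○○
○○○○○^○○○
○○○○○●○●○
○○○●○●●●○
○○○●○○●○○
○○○○●●○○○
○○○○○○○○○
○○○○○○○○○
○○○○○○○○○
step 27: ○○○○○○○○○
○○○○○●>○○
○○○○○●○●○
○○○●○●●●○
○○○●○○●○○
○○○○●●○○○
○○○○○○○○○
○○○○○○○○○
○○○○○○○○○
step 28: ○○○○○○○○○
○○○○○●●○○
○○○○○●v●○
○○○●○●●●○
○○○●○○●○○
○○○○●●○○○
○○○○○○○○○
○○○○○○○○○
○○○○○○○○○
step 29: ○○○○○○○○○
○○○○○●●○○
○○○○○<●●○
○○○●○●●●○
○○○●○○●○○
○○○○●●○○○
○○○○○○○○○
○○○○○○○○○
○○○○○○○○○
step 30: ○○○○○○○○○
○○○○○●●○○
○○○○○○●●○
○○○●○v●●○
○○○●○○●○○
○○○○●●○○○
○○○○○○○○○
○○○○○○○○○
○○○○○○○○○
step 31: ○○○○○○○○○
○○○○○●●○○
○○○○○○●●○
○○○●○○>●○
○○○●○○●○○
○○○○●●○○○
○○○○○○○○○
○○○○○○○○○
○○○○○○○○○
step 32: ○○○○○○○○○
○○○○○●●○○
○○○○○○^●○
○○○●○○○●○
○○○●○○●○○
○○○○●●○○○
○○○○○○○○○
○○○○○○○○○
○○○○○○○○○
step 33: ○○○○○○○○○
○○○○○●●○○
○○○○○<○●○
○○○●○○○●○
○○○●○○●○○
○○○○●●○○○
○○○○○○○○○
○○○○○○○○○
○○○○○○○○○
step 34: ○○○○○○○○○
○○○○○^●○○
○○○○○●○●○
○○○●○○○●○
○○○●○○●○○
○○○○●●○○○
○○○○○○○○○
○○○○○○○○○
○○○○○○○○○
step 35: ○○○○○○○○○
○○○○<○●○○
○○○○○●○●○
○○○●○○○●○
○○○●○○●○○
○○○○●●○○○
○○○○○○○○○
○○○○○○○○○
○○○○○○○○○
step 36: ○○○○^○○○○
○○○○●○●○○
○○○○○●○●○
○○○●○○○●○
○○○●○○●○○
○○○○●●○○○
○○○○○○○○○
○○○○○○○○○
○○○○○○○○○
step 37: ○○○○●>○○○
○○○○●○●○○
○○○○○●○●○
○○○●○○○●○
○○○●○○●○○
○○○○●●○○○
○○○○○○○○○
○○○○○○○○○
○○○○○○○○○
step 38: ○○○○●●○○○
○○○○●v●○○
○○○○○●○●○
○○○●○○○●○
○○○●○○●○○
○○○○●●○○○
○○○○○○○○○
○○○○○○○○○
○○○○○○○○○
step 39: ○○○○●●○○○
○○○○<●●○○
○○○○○●○●○
○○○●○○○●○
○○○●○○●○○
○○○○●●○○○
○○○○○○○○○
○○○○○○○○○
○○○○○○○○○
step 40: ○○○○●●○○○
○○○○○●●○○
○○○○v●○●○
○○○●○○○●○
○○○●○○●○○
○○○○●●○○○
○○○○○○○○○
○○○○○○○○○
○○○○○○○○○

1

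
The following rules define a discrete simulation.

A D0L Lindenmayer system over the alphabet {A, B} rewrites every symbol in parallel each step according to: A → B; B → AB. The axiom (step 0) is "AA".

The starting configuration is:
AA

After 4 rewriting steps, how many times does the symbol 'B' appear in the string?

6

[0] AA
[1] BB
[2] ABAB
[3] BABBAB
[4] ABBABABBAB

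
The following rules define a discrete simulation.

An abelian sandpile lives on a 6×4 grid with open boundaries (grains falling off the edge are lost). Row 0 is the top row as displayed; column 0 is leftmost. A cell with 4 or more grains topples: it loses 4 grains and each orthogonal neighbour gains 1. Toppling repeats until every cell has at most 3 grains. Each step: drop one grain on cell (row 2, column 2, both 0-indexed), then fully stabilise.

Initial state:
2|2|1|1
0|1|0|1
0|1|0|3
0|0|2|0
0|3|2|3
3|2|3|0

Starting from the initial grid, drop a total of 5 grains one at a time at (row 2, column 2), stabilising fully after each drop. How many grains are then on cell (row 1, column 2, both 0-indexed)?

step 0: 2|2|1|1
0|1|0|1
0|1|0|3
0|0|2|0
0|3|2|3
3|2|3|0
step 1: 2|2|1|1
0|1|0|1
0|1|1|3
0|0|2|0
0|3|2|3
3|2|3|0
step 2: 2|2|1|1
0|1|0|1
0|1|2|3
0|0|2|0
0|3|2|3
3|2|3|0
step 3: 2|2|1|1
0|1|0|1
0|1|3|3
0|0|2|0
0|3|2|3
3|2|3|0
step 4: 2|2|1|1
0|1|1|2
0|2|1|0
0|0|3|1
0|3|2|3
3|2|3|0
step 5: 2|2|1|1
0|1|1|2
0|2|2|0
0|0|3|1
0|3|2|3
3|2|3|0

1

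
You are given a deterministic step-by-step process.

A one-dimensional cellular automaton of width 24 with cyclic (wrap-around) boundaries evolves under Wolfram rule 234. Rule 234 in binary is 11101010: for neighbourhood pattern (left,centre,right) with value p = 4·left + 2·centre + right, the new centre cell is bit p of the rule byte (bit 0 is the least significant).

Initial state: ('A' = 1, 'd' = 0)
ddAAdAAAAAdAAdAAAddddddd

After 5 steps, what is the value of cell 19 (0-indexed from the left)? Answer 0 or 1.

step 0: ddAAdAAAAAdAAdAAAddddddd
step 1: dAAAAAAAAAAAAAAAAddddddd
step 2: AAAAAAAAAAAAAAAAAddddddd
step 3: AAAAAAAAAAAAAAAAAddddddA
step 4: AAAAAAAAAAAAAAAAAdddddAA
step 5: AAAAAAAAAAAAAAAAAddddAAA

0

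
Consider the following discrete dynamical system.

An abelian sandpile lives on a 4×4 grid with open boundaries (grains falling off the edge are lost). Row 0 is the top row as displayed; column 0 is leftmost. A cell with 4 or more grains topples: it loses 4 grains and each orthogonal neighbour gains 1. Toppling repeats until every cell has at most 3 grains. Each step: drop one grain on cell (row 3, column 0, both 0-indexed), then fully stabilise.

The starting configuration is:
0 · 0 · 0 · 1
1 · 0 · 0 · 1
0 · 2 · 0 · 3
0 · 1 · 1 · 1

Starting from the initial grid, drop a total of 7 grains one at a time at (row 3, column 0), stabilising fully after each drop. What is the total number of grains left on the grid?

t=0: 0 · 0 · 0 · 1
1 · 0 · 0 · 1
0 · 2 · 0 · 3
0 · 1 · 1 · 1
t=1: 0 · 0 · 0 · 1
1 · 0 · 0 · 1
0 · 2 · 0 · 3
1 · 1 · 1 · 1
t=2: 0 · 0 · 0 · 1
1 · 0 · 0 · 1
0 · 2 · 0 · 3
2 · 1 · 1 · 1
t=3: 0 · 0 · 0 · 1
1 · 0 · 0 · 1
0 · 2 · 0 · 3
3 · 1 · 1 · 1
t=4: 0 · 0 · 0 · 1
1 · 0 · 0 · 1
1 · 2 · 0 · 3
0 · 2 · 1 · 1
t=5: 0 · 0 · 0 · 1
1 · 0 · 0 · 1
1 · 2 · 0 · 3
1 · 2 · 1 · 1
t=6: 0 · 0 · 0 · 1
1 · 0 · 0 · 1
1 · 2 · 0 · 3
2 · 2 · 1 · 1
t=7: 0 · 0 · 0 · 1
1 · 0 · 0 · 1
1 · 2 · 0 · 3
3 · 2 · 1 · 1

16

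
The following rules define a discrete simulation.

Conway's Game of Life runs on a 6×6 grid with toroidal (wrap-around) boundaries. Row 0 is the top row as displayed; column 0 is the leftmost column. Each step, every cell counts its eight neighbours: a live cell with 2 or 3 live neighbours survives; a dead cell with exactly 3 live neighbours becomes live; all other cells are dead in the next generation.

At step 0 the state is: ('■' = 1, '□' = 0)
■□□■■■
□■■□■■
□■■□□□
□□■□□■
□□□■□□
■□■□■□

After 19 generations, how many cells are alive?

14

k=0  ■□□■■■
□■■□■■
□■■□□□
□□■□□■
□□□■□□
■□■□■□
k=1  □□□□□□
□□□□□□
□□□□■■
□■■■□□
□■■■■■
■■■□□□
k=2  □■□□□□
□□□□□□
□□■■■□
□■□□□□
□□□□■■
■□□□■■
k=3  ■□□□□■
□□■■□□
□□■■□□
□□■□□■
□□□□■□
■□□□■□
k=4  ■■□■■■
□■■■■□
□■□□■□
□□■□■□
□□□■■□
■□□□■□
k=5  □□□□□□
□□□□□□
□■□□■■
□□■□■■
□□□□■□
■■■□□□
k=6  □■□□□□
□□□□□□
■□□■■■
■□□□□□
■□■□■□
□■□□□□
k=7  □□□□□□
■□□□■■
■□□□■■
■□□□□□
■□□□□■
■■■□□□
k=8  □□□□□□
■□□□■□
□■□□■□
□■□□■□
□□□□□■
■■□□□■
k=9  □■□□□□
□□□□□■
■■□■■□
■□□□■■
□■□□■■
■□□□□■
k=10  □□□□□■
□■■□■■
□■□■□□
□□■□□□
□■□□□□
□■□□■■
k=11  □■■■□□
□■■■■■
■■□■■□
□■■□□□
■■■□□□
□□□□■■
k=12  □■□□□□
□□□□□■
□□□□□□
□□□□□■
■□■■□■
□□□□■■
k=13  ■□□□■■
□□□□□□
□□□□□□
■□□□■■
■□□■□□
□■■■■■
k=14  ■■■□□□
□□□□□■
□□□□□■
■□□□■■
□□□□□□
□■■□□□
k=15  ■□■□□□
□■□□□■
□□□□□□
■□□□■■
■■□□□■
■□■□□□
k=16  ■□■□□■
■■□□□□
□□□□■□
□■□□■□
□□□□■□
□□■□□□
k=17  ■□■□□■
■■□□□□
■■□□□■
□□□■■■
□□□■□□
□■□■□■
k=18  □□■□■■
□□■□□□
□■■□□□
□□■■□■
■□□■□■
□■□■□■
k=19  ■■■□■■
□□■□□□
□■□□□□
□□□■□■
□■□■□■
□■□■□□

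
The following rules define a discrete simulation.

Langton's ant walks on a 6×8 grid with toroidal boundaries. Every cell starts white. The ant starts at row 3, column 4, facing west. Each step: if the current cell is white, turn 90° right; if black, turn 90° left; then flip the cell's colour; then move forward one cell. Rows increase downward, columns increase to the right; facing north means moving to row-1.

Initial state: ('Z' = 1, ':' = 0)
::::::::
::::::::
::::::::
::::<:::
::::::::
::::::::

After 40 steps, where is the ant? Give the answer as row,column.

3,6

gen 0: ::::::::
::::::::
::::::::
::::<:::
::::::::
::::::::
gen 1: ::::::::
::::::::
::::^:::
::::Z:::
::::::::
::::::::
gen 2: ::::::::
::::::::
::::Z>::
::::Z:::
::::::::
::::::::
gen 3: ::::::::
::::::::
::::ZZ::
::::Zv::
::::::::
::::::::
gen 4: ::::::::
::::::::
::::ZZ::
::::<Z::
::::::::
::::::::
gen 5: ::::::::
::::::::
::::ZZ::
:::::Z::
::::v:::
::::::::
gen 6: ::::::::
::::::::
::::ZZ::
:::::Z::
:::<Z:::
::::::::
gen 7: ::::::::
::::::::
::::ZZ::
:::^:Z::
:::ZZ:::
::::::::
gen 8: ::::::::
::::::::
::::ZZ::
:::Z>Z::
:::ZZ:::
::::::::
gen 9: ::::::::
::::::::
::::ZZ::
:::ZZZ::
:::Zv:::
::::::::
gen 10: ::::::::
::::::::
::::ZZ::
:::ZZZ::
:::Z:>::
::::::::
gen 11: ::::::::
::::::::
::::ZZ::
:::ZZZ::
:::Z:Z::
:::::v::
gen 12: ::::::::
::::::::
::::ZZ::
:::ZZZ::
:::Z:Z::
::::<Z::
gen 13: ::::::::
::::::::
::::ZZ::
:::ZZZ::
:::Z^Z::
::::ZZ::
gen 14: ::::::::
::::::::
::::ZZ::
:::ZZZ::
:::ZZ>::
::::ZZ::
gen 15: ::::::::
::::::::
::::ZZ::
:::ZZ^::
:::ZZ:::
::::ZZ::
gen 16: ::::::::
::::::::
::::ZZ::
:::Z<:::
:::ZZ:::
::::ZZ::
gen 17: ::::::::
::::::::
::::ZZ::
:::Z::::
:::Zv:::
::::ZZ::
gen 18: ::::::::
::::::::
::::ZZ::
:::Z::::
:::Z:>::
::::ZZ::
gen 19: ::::::::
::::::::
::::ZZ::
:::Z::::
:::Z:Z::
::::Zv::
gen 20: ::::::::
::::::::
::::ZZ::
:::Z::::
:::Z:Z::
::::Z:>:
gen 21: ::::::v:
::::::::
::::ZZ::
:::Z::::
:::Z:Z::
::::Z:Z:
gen 22: :::::<Z:
::::::::
::::ZZ::
:::Z::::
:::Z:Z::
::::Z:Z:
gen 23: :::::ZZ:
::::::::
::::ZZ::
:::Z::::
:::Z:Z::
::::Z^Z:
gen 24: :::::ZZ:
::::::::
::::ZZ::
:::Z::::
:::Z:Z::
::::ZZ>:
gen 25: :::::ZZ:
::::::::
::::ZZ::
:::Z::::
:::Z:Z^:
::::ZZ::
gen 26: :::::ZZ:
::::::::
::::ZZ::
:::Z::::
:::Z:ZZ>
::::ZZ::
gen 27: :::::ZZ:
::::::::
::::ZZ::
:::Z::::
:::Z:ZZZ
::::ZZ:v
gen 28: :::::ZZ:
::::::::
::::ZZ::
:::Z::::
:::Z:ZZZ
::::ZZ<Z
gen 29: :::::ZZ:
::::::::
::::ZZ::
:::Z::::
:::Z:Z^Z
::::ZZZZ
gen 30: :::::ZZ:
::::::::
::::ZZ::
:::Z::::
:::Z:<:Z
::::ZZZZ
gen 31: :::::ZZ:
::::::::
::::ZZ::
:::Z::::
:::Z:::Z
::::ZvZZ
gen 32: :::::ZZ:
::::::::
::::ZZ::
:::Z::::
:::Z:::Z
::::Z:>Z
gen 33: :::::ZZ:
::::::::
::::ZZ::
:::Z::::
:::Z::^Z
::::Z::Z
gen 34: :::::ZZ:
::::::::
::::ZZ::
:::Z::::
:::Z::Z>
::::Z::Z
gen 35: :::::ZZ:
::::::::
::::ZZ::
:::Z:::^
:::Z::Z:
::::Z::Z
gen 36: :::::ZZ:
::::::::
::::ZZ::
>::Z:::Z
:::Z::Z:
::::Z::Z
gen 37: :::::ZZ:
::::::::
::::ZZ::
Z::Z:::Z
v::Z::Z:
::::Z::Z
gen 38: :::::ZZ:
::::::::
::::ZZ::
Z::Z:::Z
Z::Z::Z<
::::Z::Z
gen 39: :::::ZZ:
::::::::
::::ZZ::
Z::Z:::^
Z::Z::ZZ
::::Z::Z
gen 40: :::::ZZ:
::::::::
::::ZZ::
Z::Z::<:
Z::Z::ZZ
::::Z::Z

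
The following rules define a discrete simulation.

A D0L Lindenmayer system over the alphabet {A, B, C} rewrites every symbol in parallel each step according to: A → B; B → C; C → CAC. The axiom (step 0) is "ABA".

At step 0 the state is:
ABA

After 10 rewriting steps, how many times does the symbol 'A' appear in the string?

900

[0] ABA
[1] BCB
[2] CCACC
[3] CACCACBCACCAC
[4] CACBCACCACBCACCCACBCACCACBCAC
[5] CACBCACCCACBCACCACBCACCCACBCACCACCACBCACCCACBCACCACBCACCCACBCAC
[6] CACBCACCCACBCACCACCACBCACCCACBCACCACBCACCCACBCACCACCACBCAC…CACBCACCACCACBCACCCACBCACCACBCACCCACBCACCACCACBCACCCACBCAC  (len 139)
[7] CACBCACCCACBCACCACCACBCACCCACBCACCACBCACCACBCACCCACBCACCAC…CACCACBCACCCACBCACCACBCACCACBCACCCACBCACCACCACBCACCCACBCAC  (len 307)
[8] CACBCACCCACBCACCACCACBCACCCACBCACCACBCACCACBCACCCACBCACCAC…CACCACBCACCCACBCACCACBCACCACBCACCCACBCACCACCACBCACCCACBCAC  (len 677)
[9] CACBCACCCACBCACCACCACBCACCCACBCACCACBCACCACBCACCCACBCACCAC…CACCACBCACCCACBCACCACBCACCACBCACCCACBCACCACCACBCACCCACBCAC  (len 1493)
[10] CACBCACCCACBCACCACCACBCACCCACBCACCACBCACCACBCACCCACBCACCAC…CACCACBCACCCACBCACCACBCACCACBCACCCACBCACCACCACBCACCCACBCAC  (len 3293)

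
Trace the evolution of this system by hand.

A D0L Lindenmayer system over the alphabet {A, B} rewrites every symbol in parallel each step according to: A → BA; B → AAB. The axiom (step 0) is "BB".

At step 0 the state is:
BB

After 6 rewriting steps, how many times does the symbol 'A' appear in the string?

step 0: BB
step 1: AABAAB
step 2: BABAAABBABAAAB
step 3: AABBAAABBABABAAABAABBAAABBABABAAAB
step 4: BABAAABAABBABABAAABAABBAAABBAAABBABABAAABBABAAABAABBABABAAABAABBAAABBAAABBABABAAAB
step 5: AABBAAABBABABAAABBABAAABAABBAAABBAAABBABABAAABBABAAABAABBA…BAAABBABAAABAABBABABAAABAABBABABAAABAABBAAABBAAABBABABAAAB  (len 198)
step 6: BABAAABAABBABABAAABAABBAAABBAAABBABABAAABAABBAAABBABABAAAB…BAAABBABAAABAABBABABAAABAABBABABAAABAABBAAABBAAABBABABAAAB  (len 478)

280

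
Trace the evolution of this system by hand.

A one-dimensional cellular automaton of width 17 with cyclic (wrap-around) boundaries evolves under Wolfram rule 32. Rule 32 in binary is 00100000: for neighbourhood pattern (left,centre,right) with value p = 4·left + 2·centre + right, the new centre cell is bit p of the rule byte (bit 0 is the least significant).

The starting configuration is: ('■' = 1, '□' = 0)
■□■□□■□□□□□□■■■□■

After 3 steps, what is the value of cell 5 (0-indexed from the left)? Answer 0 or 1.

0

step 0: ■□■□□■□□□□□□■■■□■
step 1: □■□□□□□□□□□□□□□■□
step 2: □□□□□□□□□□□□□□□□□
step 3: □□□□□□□□□□□□□□□□□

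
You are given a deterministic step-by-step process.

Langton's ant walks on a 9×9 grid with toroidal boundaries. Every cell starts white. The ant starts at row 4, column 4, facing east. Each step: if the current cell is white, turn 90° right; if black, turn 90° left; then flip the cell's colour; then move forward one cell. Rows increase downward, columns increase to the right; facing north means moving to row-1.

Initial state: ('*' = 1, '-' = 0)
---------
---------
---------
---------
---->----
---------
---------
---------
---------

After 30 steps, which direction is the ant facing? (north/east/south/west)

k=0  ---------
---------
---------
---------
---->----
---------
---------
---------
---------
k=1  ---------
---------
---------
---------
----*----
----v----
---------
---------
---------
k=2  ---------
---------
---------
---------
----*----
---<*----
---------
---------
---------
k=3  ---------
---------
---------
---------
---^*----
---**----
---------
---------
---------
k=4  ---------
---------
---------
---------
---*>----
---**----
---------
---------
---------
k=5  ---------
---------
---------
----^----
---*-----
---**----
---------
---------
---------
k=6  ---------
---------
---------
----*>---
---*-----
---**----
---------
---------
---------
k=7  ---------
---------
---------
----**---
---*-v---
---**----
---------
---------
---------
k=8  ---------
---------
---------
----**---
---*<*---
---**----
---------
---------
---------
k=9  ---------
---------
---------
----^*---
---***---
---**----
---------
---------
---------
k=10  ---------
---------
---------
---<-*---
---***---
---**----
---------
---------
---------
k=11  ---------
---------
---^-----
---*-*---
---***---
---**----
---------
---------
---------
k=12  ---------
---------
---*>----
---*-*---
---***---
---**----
---------
---------
---------
k=13  ---------
---------
---**----
---*v*---
---***---
---**----
---------
---------
---------
k=14  ---------
---------
---**----
---<**---
---***---
---**----
---------
---------
---------
k=15  ---------
---------
---**----
----**---
---v**---
---**----
---------
---------
---------
k=16  ---------
---------
---**----
----**---
---->*---
---**----
---------
---------
---------
k=17  ---------
---------
---**----
----^*---
-----*---
---**----
---------
---------
---------
k=18  ---------
---------
---**----
---<-*---
-----*---
---**----
---------
---------
---------
k=19  ---------
---------
---^*----
---*-*---
-----*---
---**----
---------
---------
---------
k=20  ---------
---------
--<-*----
---*-*---
-----*---
---**----
---------
---------
---------
k=21  ---------
--^------
--*-*----
---*-*---
-----*---
---**----
---------
---------
---------
k=22  ---------
--*>-----
--*-*----
---*-*---
-----*---
---**----
---------
---------
---------
k=23  ---------
--**-----
--*v*----
---*-*---
-----*---
---**----
---------
---------
---------
k=24  ---------
--**-----
--<**----
---*-*---
-----*---
---**----
---------
---------
---------
k=25  ---------
--**-----
---**----
--v*-*---
-----*---
---**----
---------
---------
---------
k=26  ---------
--**-----
---**----
-<**-*---
-----*---
---**----
---------
---------
---------
k=27  ---------
--**-----
-^-**----
-***-*---
-----*---
---**----
---------
---------
---------
k=28  ---------
--**-----
-*>**----
-***-*---
-----*---
---**----
---------
---------
---------
k=29  ---------
--**-----
-****----
-*v*-*---
-----*---
---**----
---------
---------
---------
k=30  ---------
--**-----
-****----
-*->-*---
-----*---
---**----
---------
---------
---------

east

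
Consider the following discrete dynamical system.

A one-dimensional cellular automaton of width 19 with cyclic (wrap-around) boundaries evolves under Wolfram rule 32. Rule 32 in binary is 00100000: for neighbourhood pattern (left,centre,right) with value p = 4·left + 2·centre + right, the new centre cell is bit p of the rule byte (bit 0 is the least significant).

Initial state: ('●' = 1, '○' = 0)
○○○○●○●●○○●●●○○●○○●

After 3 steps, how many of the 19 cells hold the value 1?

0) ○○○○●○●●○○●●●○○●○○●
1) ○○○○○●○○○○○○○○○○○○○
2) ○○○○○○○○○○○○○○○○○○○
3) ○○○○○○○○○○○○○○○○○○○

0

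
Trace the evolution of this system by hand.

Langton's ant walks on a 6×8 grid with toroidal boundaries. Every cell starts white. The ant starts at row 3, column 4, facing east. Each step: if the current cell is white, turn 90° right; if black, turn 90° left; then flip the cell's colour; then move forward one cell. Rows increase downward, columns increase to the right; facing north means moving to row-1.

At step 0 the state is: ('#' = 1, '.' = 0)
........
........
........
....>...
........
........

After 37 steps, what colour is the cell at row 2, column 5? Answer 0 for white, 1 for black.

1

k=0  ........
........
........
....>...
........
........
k=1  ........
........
........
....#...
....v...
........
k=2  ........
........
........
....#...
...<#...
........
k=3  ........
........
........
...^#...
...##...
........
k=4  ........
........
........
...#>...
...##...
........
k=5  ........
........
....^...
...#....
...##...
........
k=6  ........
........
....#>..
...#....
...##...
........
k=7  ........
........
....##..
...#.v..
...##...
........
k=8  ........
........
....##..
...#<#..
...##...
........
k=9  ........
........
....^#..
...###..
...##...
........
k=10  ........
........
...<.#..
...###..
...##...
........
k=11  ........
...^....
...#.#..
...###..
...##...
........
k=12  ........
...#>...
...#.#..
...###..
...##...
........
k=13  ........
...##...
...#v#..
...###..
...##...
........
k=14  ........
...##...
...<##..
...###..
...##...
........
k=15  ........
...##...
....##..
...v##..
...##...
........
k=16  ........
...##...
....##..
....>#..
...##...
........
k=17  ........
...##...
....^#..
.....#..
...##...
........
k=18  ........
...##...
...<.#..
.....#..
...##...
........
k=19  ........
...^#...
...#.#..
.....#..
...##...
........
k=20  ........
..<.#...
...#.#..
.....#..
...##...
........
k=21  ..^.....
..#.#...
...#.#..
.....#..
...##...
........
k=22  ..#>....
..#.#...
...#.#..
.....#..
...##...
........
k=23  ..##....
..#v#...
...#.#..
.....#..
...##...
........
k=24  ..##....
..<##...
...#.#..
.....#..
...##...
........
k=25  ..##....
...##...
..v#.#..
.....#..
...##...
........
k=26  ..##....
...##...
.<##.#..
.....#..
...##...
........
k=27  ..##....
.^.##...
.###.#..
.....#..
...##...
........
k=28  ..##....
.#>##...
.###.#..
.....#..
...##...
........
k=29  ..##....
.####...
.#v#.#..
.....#..
...##...
........
k=30  ..##....
.####...
.#.>.#..
.....#..
...##...
........
k=31  ..##....
.##^#...
.#...#..
.....#..
...##...
........
k=32  ..##....
.#<.#...
.#...#..
.....#..
...##...
........
k=33  ..##....
.#..#...
.#v..#..
.....#..
...##...
........
k=34  ..##....
.#..#...
.<#..#..
.....#..
...##...
........
k=35  ..##....
.#..#...
..#..#..
.v...#..
...##...
........
k=36  ..##....
.#..#...
..#..#..
<#...#..
...##...
........
k=37  ..##....
.#..#...
^.#..#..
##...#..
...##...
........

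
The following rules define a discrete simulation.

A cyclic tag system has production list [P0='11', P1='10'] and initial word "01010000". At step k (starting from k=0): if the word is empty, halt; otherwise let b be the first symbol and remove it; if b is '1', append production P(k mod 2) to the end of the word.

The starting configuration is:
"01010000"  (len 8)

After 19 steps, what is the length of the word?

11

step 0: "01010000"  (len 8)
step 1: "1010000"  (len 7)
step 2: "01000010"  (len 8)
step 3: "1000010"  (len 7)
step 4: "00001010"  (len 8)
step 5: "0001010"  (len 7)
step 6: "001010"  (len 6)
step 7: "01010"  (len 5)
step 8: "1010"  (len 4)
step 9: "01011"  (len 5)
step 10: "1011"  (len 4)
step 11: "01111"  (len 5)
step 12: "1111"  (len 4)
step 13: "11111"  (len 5)
step 14: "111110"  (len 6)
step 15: "1111011"  (len 7)
step 16: "11101110"  (len 8)
step 17: "110111011"  (len 9)
step 18: "1011101110"  (len 10)
step 19: "01110111011"  (len 11)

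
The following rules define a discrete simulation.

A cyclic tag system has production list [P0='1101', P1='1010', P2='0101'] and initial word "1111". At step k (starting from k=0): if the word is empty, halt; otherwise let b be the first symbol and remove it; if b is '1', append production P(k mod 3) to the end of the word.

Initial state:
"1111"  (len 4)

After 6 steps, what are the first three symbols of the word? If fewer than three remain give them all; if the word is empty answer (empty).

011

gen 0: "1111"  (len 4)
gen 1: "1111101"  (len 7)
gen 2: "1111011010"  (len 10)
gen 3: "1110110100101"  (len 13)
gen 4: "1101101001011101"  (len 16)
gen 5: "1011010010111011010"  (len 19)
gen 6: "0110100101110110100101"  (len 22)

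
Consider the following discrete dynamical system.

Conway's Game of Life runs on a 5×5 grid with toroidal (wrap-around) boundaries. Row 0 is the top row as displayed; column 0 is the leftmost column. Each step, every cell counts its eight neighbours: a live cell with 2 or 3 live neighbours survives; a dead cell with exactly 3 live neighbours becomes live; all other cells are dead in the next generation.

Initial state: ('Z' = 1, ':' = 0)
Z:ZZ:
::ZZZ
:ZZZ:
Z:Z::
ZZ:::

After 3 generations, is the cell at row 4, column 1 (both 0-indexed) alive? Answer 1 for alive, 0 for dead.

step 0: Z:ZZ:
::ZZZ
:ZZZ:
Z:Z::
ZZ:::
step 1: Z::::
Z::::
Z::::
Z::ZZ
Z::Z:
step 2: ZZ:::
ZZ::Z
ZZ:::
ZZ:Z:
ZZ:Z:
step 3: :::::
::Z:Z
:::::
:::::
:::::

0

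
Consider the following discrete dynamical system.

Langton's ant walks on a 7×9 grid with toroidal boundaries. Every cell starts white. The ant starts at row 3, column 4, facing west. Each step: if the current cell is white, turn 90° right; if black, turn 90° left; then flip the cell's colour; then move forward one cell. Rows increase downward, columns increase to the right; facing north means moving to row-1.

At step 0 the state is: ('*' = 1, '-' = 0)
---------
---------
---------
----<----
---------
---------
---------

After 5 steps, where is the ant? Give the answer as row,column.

k=0  ---------
---------
---------
----<----
---------
---------
---------
k=1  ---------
---------
----^----
----*----
---------
---------
---------
k=2  ---------
---------
----*>---
----*----
---------
---------
---------
k=3  ---------
---------
----**---
----*v---
---------
---------
---------
k=4  ---------
---------
----**---
----<*---
---------
---------
---------
k=5  ---------
---------
----**---
-----*---
----v----
---------
---------

4,4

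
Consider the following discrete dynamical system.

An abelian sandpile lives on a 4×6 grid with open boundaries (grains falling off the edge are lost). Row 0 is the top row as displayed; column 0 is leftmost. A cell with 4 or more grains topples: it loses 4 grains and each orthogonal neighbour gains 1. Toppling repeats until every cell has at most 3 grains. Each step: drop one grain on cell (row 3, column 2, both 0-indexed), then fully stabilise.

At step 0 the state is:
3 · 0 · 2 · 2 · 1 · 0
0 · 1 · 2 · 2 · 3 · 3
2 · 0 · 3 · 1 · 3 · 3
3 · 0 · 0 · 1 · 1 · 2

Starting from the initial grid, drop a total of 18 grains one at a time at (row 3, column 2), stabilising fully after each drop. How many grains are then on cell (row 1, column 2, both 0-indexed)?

1

[0] 3 · 0 · 2 · 2 · 1 · 0
0 · 1 · 2 · 2 · 3 · 3
2 · 0 · 3 · 1 · 3 · 3
3 · 0 · 0 · 1 · 1 · 2
[1] 3 · 0 · 2 · 2 · 1 · 0
0 · 1 · 2 · 2 · 3 · 3
2 · 0 · 3 · 1 · 3 · 3
3 · 0 · 1 · 1 · 1 · 2
[2] 3 · 0 · 2 · 2 · 1 · 0
0 · 1 · 2 · 2 · 3 · 3
2 · 0 · 3 · 1 · 3 · 3
3 · 0 · 2 · 1 · 1 · 2
[3] 3 · 0 · 2 · 2 · 1 · 0
0 · 1 · 2 · 2 · 3 · 3
2 · 0 · 3 · 1 · 3 · 3
3 · 0 · 3 · 1 · 1 · 2
[4] 3 · 0 · 2 · 2 · 1 · 0
0 · 1 · 3 · 2 · 3 · 3
2 · 1 · 0 · 2 · 3 · 3
3 · 1 · 1 · 2 · 1 · 2
[5] 3 · 0 · 2 · 2 · 1 · 0
0 · 1 · 3 · 2 · 3 · 3
2 · 1 · 0 · 2 · 3 · 3
3 · 1 · 2 · 2 · 1 · 2
[6] 3 · 0 · 2 · 2 · 1 · 0
0 · 1 · 3 · 2 · 3 · 3
2 · 1 · 0 · 2 · 3 · 3
3 · 1 · 3 · 2 · 1 · 2
[7] 3 · 0 · 2 · 2 · 1 · 0
0 · 1 · 3 · 2 · 3 · 3
2 · 1 · 1 · 2 · 3 · 3
3 · 2 · 0 · 3 · 1 · 2
[8] 3 · 0 · 2 · 2 · 1 · 0
0 · 1 · 3 · 2 · 3 · 3
2 · 1 · 1 · 2 · 3 · 3
3 · 2 · 1 · 3 · 1 · 2
[9] 3 · 0 · 2 · 2 · 1 · 0
0 · 1 · 3 · 2 · 3 · 3
2 · 1 · 1 · 2 · 3 · 3
3 · 2 · 2 · 3 · 1 · 2
[10] 3 · 0 · 2 · 2 · 1 · 0
0 · 1 · 3 · 2 · 3 · 3
2 · 1 · 1 · 2 · 3 · 3
3 · 2 · 3 · 3 · 1 · 2
[11] 3 · 0 · 2 · 2 · 1 · 0
0 · 1 · 3 · 2 · 3 · 3
2 · 1 · 2 · 3 · 3 · 3
3 · 3 · 1 · 0 · 2 · 2
[12] 3 · 0 · 2 · 2 · 1 · 0
0 · 1 · 3 · 2 · 3 · 3
2 · 1 · 2 · 3 · 3 · 3
3 · 3 · 2 · 0 · 2 · 2
[13] 3 · 0 · 2 · 2 · 1 · 0
0 · 1 · 3 · 2 · 3 · 3
2 · 1 · 2 · 3 · 3 · 3
3 · 3 · 3 · 0 · 2 · 2
[14] 3 · 0 · 2 · 2 · 1 · 0
0 · 1 · 3 · 2 · 3 · 3
3 · 2 · 3 · 3 · 3 · 3
0 · 1 · 1 · 1 · 2 · 2
[15] 3 · 0 · 2 · 2 · 1 · 0
0 · 1 · 3 · 2 · 3 · 3
3 · 2 · 3 · 3 · 3 · 3
0 · 1 · 2 · 1 · 2 · 2
[16] 3 · 0 · 2 · 2 · 1 · 0
0 · 1 · 3 · 2 · 3 · 3
3 · 2 · 3 · 3 · 3 · 3
0 · 1 · 3 · 1 · 2 · 2
[17] 3 · 0 · 3 · 3 · 2 · 1
0 · 2 · 1 · 1 · 2 · 1
3 · 3 · 2 · 2 · 2 · 1
0 · 2 · 1 · 3 · 3 · 3
[18] 3 · 0 · 3 · 3 · 2 · 1
0 · 2 · 1 · 1 · 2 · 1
3 · 3 · 2 · 2 · 2 · 1
0 · 2 · 2 · 3 · 3 · 3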